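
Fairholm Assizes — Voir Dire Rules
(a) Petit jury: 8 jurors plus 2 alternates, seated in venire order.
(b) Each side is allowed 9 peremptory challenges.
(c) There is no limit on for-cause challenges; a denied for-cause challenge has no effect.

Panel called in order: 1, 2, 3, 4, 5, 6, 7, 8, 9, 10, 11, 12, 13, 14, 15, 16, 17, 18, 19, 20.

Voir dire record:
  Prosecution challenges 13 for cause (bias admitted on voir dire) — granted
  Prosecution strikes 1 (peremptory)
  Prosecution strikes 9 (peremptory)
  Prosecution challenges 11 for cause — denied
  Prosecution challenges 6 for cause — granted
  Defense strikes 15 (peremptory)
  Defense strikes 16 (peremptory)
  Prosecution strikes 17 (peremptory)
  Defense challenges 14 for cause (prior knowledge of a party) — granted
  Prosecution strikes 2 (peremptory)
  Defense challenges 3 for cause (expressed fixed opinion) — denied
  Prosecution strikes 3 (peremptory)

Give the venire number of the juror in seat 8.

Removed: #1, #2, #3, #6, #9, #13, #14, #15, #16, #17. (#11 stays — for-cause denied.)
Seating in order: seats 1–8 → #4, #5, #7, #8, #10, #11, #12, #18; alternates → #19, #20.
So seat 8 is #18.

18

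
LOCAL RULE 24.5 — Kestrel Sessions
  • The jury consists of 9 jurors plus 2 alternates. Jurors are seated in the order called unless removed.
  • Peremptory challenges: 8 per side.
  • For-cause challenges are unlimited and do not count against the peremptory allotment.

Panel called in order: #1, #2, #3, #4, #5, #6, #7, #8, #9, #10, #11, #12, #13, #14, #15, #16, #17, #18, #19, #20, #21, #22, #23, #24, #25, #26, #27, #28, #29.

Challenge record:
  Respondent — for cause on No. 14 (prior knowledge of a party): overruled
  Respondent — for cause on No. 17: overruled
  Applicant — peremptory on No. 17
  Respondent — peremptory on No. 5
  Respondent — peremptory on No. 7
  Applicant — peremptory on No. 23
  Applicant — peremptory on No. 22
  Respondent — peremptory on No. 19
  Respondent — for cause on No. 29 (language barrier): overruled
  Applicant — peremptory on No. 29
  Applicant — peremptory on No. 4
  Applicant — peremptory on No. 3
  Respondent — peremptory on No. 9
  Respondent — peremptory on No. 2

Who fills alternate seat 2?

18

Removed: #2, #3, #4, #5, #7, #9, #17, #19, #22, #23, #29. (#14 stays — for-cause denied.)
Seating in order: seats 1–9 → #1, #6, #8, #10, #11, #12, #13, #14, #15; alternates → #16, #18.
So alternate 2 is #18.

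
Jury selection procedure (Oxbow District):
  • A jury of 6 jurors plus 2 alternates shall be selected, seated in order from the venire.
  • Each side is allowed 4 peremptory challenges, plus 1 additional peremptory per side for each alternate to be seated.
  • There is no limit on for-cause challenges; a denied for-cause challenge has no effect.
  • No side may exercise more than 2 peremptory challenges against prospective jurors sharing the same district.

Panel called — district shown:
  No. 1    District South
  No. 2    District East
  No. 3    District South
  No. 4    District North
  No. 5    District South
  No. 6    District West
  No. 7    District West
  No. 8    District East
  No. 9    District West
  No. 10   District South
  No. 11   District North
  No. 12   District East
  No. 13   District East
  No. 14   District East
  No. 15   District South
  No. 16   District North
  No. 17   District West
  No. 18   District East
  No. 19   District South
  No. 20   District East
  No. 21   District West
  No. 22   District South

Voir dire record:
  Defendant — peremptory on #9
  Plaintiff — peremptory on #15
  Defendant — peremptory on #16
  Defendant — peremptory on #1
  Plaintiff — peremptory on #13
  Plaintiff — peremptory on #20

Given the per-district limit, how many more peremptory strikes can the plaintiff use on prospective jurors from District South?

Plaintiff peremptories so far: #15, #13, #20 — 3 of 6 used, 3 left overall.
Against District South: #15 — 1 used; per-district cap 2 leaves 1.
Binding limit: min(3, 1) = 1.

1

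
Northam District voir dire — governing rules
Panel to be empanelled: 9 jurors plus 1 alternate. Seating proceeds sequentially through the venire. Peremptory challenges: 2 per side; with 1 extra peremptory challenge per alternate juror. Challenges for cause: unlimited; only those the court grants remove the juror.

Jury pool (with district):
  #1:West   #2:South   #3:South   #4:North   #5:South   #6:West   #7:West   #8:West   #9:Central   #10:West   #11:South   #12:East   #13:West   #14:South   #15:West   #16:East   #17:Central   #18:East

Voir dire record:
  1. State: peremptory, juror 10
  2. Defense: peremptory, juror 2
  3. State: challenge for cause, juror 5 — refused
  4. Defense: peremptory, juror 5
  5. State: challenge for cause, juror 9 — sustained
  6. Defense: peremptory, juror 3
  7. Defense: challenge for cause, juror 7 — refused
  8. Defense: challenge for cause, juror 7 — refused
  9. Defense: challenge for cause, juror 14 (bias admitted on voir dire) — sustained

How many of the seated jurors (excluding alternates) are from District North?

1

Removed: #2, #3, #5, #9, #10, #14.
Seated jurors 1–9: #1, #4, #6, #7, #8, #11, #12, #13, #15 (alternates #16 not counted).
Of those, in District North: #4 → 1.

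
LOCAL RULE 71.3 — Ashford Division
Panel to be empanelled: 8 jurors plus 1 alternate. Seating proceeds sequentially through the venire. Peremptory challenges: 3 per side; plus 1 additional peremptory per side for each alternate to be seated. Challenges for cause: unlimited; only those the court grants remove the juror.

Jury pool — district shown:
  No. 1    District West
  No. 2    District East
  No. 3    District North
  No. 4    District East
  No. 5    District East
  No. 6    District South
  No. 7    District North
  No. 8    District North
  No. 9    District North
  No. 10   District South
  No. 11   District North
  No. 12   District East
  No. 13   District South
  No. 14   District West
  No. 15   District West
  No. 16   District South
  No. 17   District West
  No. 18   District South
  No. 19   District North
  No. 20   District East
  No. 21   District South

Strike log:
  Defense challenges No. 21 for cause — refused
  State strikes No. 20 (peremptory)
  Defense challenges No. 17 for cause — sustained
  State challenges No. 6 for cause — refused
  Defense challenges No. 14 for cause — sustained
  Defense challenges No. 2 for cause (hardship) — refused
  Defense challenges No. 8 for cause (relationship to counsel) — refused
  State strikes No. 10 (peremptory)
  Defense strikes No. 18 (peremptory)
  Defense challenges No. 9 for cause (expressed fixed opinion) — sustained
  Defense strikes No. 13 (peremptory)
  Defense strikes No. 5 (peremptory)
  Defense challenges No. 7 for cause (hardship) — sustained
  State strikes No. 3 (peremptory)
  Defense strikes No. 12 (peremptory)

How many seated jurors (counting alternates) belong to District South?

2

Removed: #3, #5, #7, #9, #10, #12, #13, #14, #17, #18, #20.
Seated (9 incl. alternates): #1, #2, #4, #6, #8, #11, #15, #16, #19.
Of those, in District South: #6, #16 → 2.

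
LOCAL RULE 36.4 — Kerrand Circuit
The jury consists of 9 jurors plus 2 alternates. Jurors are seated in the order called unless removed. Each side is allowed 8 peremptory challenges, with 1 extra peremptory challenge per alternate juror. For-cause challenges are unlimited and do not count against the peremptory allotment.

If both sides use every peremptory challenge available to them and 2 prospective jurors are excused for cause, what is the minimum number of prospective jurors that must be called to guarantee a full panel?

33

Seats to fill: 9 + 2 alternates = 11.
Peremptories: 8 + 1×2 = 10 per side × 2 sides = 20.
For-cause removals: 2.
Minimum venire: 11 + 20 + 2 = 33.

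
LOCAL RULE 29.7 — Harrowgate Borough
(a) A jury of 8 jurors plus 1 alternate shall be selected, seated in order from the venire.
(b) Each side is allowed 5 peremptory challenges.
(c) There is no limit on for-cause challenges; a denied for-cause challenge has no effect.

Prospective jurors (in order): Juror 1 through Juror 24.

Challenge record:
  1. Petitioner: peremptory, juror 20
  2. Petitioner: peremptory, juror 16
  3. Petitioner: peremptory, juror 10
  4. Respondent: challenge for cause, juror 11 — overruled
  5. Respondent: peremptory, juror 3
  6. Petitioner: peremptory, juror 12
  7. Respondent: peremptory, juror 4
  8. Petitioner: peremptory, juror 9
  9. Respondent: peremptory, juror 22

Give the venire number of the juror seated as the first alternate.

Removed: #3, #4, #9, #10, #12, #16, #20, #22. (#11 stays — for-cause denied.)
Seating in order: seats 1–8 → #1, #2, #5, #6, #7, #8, #11, #13; alternates → #14.
So alternate 1 is #14.

14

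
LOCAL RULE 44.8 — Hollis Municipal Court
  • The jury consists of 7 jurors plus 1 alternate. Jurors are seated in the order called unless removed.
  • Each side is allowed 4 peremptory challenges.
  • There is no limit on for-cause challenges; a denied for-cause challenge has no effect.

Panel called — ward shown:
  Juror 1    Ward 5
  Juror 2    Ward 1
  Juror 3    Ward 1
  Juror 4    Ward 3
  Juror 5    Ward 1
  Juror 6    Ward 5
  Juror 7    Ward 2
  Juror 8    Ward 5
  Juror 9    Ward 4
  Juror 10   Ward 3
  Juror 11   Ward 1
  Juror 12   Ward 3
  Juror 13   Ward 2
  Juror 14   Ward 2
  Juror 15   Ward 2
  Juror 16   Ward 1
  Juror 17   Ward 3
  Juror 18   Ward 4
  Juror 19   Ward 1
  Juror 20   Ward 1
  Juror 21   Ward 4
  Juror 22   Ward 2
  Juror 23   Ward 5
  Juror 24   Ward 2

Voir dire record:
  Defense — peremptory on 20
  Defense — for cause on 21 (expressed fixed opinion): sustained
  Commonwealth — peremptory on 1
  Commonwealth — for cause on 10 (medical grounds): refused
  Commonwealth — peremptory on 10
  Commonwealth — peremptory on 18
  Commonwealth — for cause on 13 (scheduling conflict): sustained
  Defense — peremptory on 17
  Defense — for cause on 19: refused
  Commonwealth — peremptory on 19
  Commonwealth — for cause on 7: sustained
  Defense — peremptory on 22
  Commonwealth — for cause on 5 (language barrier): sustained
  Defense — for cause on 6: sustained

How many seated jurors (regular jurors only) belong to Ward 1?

3

Removed: #1, #5, #6, #7, #10, #13, #17, #18, #19, #20, #21, #22.
Seated jurors 1–7: #2, #3, #4, #8, #9, #11, #12 (alternates #14 not counted).
Of those, in Ward 1: #2, #3, #11 → 3.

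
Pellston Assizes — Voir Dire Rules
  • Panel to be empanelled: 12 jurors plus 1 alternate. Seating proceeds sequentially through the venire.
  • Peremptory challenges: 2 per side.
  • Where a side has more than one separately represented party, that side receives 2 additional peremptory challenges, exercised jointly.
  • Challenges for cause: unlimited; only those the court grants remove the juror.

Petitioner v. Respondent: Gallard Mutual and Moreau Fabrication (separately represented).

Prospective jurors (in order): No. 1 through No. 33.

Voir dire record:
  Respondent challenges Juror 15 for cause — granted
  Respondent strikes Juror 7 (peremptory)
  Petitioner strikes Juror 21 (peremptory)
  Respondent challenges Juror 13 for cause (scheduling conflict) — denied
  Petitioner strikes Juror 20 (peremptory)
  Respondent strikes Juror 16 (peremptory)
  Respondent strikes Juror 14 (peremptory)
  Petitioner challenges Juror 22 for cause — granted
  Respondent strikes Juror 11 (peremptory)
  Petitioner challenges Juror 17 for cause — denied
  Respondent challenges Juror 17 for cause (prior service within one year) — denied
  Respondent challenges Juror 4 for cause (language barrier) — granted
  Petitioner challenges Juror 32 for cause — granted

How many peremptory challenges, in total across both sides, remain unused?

Petitioner allotment: 2. Respondent allotment: 2 base + 2 multi-party = 4.
Petitioner peremptories used: #21, #20 — 2 (for-cause on #22, #17, #32 don't count).
Respondent peremptories used: #7, #16, #14, #11 — 4 (for-cause on #15, #13, #17, #4 don't count).
Remaining: (2 − 2) + (4 − 4) = 0.

0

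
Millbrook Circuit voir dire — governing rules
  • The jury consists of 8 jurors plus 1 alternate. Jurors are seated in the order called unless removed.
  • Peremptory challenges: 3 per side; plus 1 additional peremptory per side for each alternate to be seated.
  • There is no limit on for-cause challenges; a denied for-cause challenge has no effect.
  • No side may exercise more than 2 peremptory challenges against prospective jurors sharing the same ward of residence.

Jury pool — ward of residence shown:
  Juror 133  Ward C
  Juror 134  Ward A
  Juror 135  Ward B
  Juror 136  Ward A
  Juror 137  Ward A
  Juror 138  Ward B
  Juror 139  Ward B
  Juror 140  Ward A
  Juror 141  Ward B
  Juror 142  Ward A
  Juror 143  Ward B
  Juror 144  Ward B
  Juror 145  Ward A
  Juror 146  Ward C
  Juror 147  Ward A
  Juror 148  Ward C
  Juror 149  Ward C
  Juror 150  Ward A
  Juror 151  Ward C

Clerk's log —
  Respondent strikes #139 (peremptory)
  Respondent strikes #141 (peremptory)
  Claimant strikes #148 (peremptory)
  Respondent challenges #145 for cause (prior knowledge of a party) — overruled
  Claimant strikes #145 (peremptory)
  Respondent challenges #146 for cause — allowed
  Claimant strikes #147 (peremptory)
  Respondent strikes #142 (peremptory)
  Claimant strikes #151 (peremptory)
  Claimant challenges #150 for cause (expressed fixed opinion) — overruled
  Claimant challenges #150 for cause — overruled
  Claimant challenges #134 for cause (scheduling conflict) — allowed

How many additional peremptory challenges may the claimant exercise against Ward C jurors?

0

Claimant peremptories so far: #148, #145, #147, #151 — 4 of 4 used, 0 left overall.
Against Ward C: #148, #151 — 2 used; per-ward cap 2 leaves 0.
Binding limit: min(0, 0) = 0.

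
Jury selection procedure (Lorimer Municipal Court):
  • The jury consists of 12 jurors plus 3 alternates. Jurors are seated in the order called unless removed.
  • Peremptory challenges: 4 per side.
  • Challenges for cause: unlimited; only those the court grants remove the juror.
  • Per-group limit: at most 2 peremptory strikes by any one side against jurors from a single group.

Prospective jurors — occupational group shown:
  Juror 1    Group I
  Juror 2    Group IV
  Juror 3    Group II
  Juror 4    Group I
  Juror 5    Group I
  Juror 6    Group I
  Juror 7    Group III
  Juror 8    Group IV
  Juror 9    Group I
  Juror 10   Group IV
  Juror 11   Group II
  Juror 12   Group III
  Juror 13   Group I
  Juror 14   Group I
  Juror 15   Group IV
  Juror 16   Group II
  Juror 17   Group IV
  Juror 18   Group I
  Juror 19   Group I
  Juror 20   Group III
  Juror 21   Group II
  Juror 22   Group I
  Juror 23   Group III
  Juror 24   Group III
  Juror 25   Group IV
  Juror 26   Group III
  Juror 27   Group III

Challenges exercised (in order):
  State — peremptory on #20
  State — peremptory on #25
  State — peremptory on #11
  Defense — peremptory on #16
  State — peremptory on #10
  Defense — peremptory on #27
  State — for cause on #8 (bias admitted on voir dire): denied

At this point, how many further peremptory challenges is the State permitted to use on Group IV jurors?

0

State peremptories so far: #20, #25, #11, #10 — 4 of 4 used, 0 left overall.
Against Group IV: #25, #10 — 2 used; per-group cap 2 leaves 0.
Binding limit: min(0, 0) = 0.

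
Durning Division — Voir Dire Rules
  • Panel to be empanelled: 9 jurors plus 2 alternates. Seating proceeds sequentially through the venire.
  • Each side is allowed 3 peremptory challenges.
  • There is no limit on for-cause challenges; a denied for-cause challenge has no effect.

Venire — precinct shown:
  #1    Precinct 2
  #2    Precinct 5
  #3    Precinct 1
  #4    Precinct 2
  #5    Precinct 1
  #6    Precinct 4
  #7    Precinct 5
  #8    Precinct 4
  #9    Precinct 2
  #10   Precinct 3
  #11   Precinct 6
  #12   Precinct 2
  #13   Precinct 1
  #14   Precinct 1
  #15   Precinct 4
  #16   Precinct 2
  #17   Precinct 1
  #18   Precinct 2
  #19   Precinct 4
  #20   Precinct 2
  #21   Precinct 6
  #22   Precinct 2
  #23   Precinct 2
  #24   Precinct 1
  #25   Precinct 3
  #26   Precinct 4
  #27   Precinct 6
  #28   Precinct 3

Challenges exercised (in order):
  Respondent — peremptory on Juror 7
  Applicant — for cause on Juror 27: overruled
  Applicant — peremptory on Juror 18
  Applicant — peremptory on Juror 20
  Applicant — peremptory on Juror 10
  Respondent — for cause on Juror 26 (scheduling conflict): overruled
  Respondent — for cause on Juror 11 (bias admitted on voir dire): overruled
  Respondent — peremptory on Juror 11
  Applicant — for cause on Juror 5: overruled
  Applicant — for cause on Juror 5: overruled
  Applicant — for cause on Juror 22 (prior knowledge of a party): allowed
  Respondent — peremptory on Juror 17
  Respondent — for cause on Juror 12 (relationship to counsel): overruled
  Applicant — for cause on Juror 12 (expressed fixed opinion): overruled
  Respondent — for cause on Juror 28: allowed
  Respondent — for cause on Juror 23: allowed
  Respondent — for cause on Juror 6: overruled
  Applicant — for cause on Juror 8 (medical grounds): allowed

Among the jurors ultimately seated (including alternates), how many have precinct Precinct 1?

4

Removed: #7, #8, #10, #11, #17, #18, #20, #22, #23, #28.
Seated (11 incl. alternates): #1, #2, #3, #4, #5, #6, #9, #12, #13, #14, #15.
Of those, in Precinct 1: #3, #5, #13, #14 → 4.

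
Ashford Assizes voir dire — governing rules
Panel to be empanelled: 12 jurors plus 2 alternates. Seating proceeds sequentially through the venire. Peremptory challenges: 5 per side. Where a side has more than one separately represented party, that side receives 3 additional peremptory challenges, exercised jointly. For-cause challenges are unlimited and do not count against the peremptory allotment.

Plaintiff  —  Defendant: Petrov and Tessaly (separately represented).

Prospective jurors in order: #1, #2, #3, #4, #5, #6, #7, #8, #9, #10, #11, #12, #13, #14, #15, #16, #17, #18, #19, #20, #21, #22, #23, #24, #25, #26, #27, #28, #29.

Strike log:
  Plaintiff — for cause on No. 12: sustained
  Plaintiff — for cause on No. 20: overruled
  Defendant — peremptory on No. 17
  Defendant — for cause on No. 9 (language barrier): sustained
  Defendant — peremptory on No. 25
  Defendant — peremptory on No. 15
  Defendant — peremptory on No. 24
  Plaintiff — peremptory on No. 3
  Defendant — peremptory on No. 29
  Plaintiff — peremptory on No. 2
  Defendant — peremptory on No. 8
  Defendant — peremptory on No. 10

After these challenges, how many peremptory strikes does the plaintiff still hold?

3

Plaintiff allotment: 5.
Plaintiff peremptories used: #3, #2 — 2 (for-cause on #12, #20 don't count).
Remaining: 5 − 2 = 3.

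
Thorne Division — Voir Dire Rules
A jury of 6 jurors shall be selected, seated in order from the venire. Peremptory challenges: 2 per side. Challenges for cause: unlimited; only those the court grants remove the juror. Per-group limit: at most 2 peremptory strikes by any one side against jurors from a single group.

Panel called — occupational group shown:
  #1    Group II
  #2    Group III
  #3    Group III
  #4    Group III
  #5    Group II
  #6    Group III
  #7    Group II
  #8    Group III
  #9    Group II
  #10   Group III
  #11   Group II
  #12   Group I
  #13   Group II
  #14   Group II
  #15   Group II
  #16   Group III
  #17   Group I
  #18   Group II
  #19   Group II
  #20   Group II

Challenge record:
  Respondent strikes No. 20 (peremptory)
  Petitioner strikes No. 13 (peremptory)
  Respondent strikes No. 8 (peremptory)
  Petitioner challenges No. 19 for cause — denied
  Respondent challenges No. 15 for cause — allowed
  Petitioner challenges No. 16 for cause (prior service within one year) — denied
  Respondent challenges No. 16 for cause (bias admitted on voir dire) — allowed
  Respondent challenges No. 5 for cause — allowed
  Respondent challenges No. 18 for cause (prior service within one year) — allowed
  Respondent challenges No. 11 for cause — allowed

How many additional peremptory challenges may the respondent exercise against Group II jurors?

Respondent peremptories so far: #20, #8 — 2 of 2 used, 0 left overall.
Against Group II: #20 — 1 used; per-group cap 2 leaves 1.
Binding limit: min(0, 1) = 0.

0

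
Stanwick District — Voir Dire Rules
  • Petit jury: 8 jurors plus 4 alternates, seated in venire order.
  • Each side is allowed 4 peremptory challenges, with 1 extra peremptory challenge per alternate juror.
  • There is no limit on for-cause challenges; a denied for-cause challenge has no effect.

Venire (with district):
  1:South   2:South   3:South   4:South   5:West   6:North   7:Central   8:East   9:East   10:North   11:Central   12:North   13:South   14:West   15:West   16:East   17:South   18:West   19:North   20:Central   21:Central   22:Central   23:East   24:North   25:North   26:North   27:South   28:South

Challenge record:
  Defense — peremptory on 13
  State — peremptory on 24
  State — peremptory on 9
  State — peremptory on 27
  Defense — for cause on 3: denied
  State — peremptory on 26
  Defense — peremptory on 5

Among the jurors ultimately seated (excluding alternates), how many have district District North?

Removed: #5, #9, #13, #24, #26, #27.
Seated jurors 1–8: #1, #2, #3, #4, #6, #7, #8, #10 (alternates #11, #12, #14, #15 not counted).
Of those, in District North: #6, #10 → 2.

2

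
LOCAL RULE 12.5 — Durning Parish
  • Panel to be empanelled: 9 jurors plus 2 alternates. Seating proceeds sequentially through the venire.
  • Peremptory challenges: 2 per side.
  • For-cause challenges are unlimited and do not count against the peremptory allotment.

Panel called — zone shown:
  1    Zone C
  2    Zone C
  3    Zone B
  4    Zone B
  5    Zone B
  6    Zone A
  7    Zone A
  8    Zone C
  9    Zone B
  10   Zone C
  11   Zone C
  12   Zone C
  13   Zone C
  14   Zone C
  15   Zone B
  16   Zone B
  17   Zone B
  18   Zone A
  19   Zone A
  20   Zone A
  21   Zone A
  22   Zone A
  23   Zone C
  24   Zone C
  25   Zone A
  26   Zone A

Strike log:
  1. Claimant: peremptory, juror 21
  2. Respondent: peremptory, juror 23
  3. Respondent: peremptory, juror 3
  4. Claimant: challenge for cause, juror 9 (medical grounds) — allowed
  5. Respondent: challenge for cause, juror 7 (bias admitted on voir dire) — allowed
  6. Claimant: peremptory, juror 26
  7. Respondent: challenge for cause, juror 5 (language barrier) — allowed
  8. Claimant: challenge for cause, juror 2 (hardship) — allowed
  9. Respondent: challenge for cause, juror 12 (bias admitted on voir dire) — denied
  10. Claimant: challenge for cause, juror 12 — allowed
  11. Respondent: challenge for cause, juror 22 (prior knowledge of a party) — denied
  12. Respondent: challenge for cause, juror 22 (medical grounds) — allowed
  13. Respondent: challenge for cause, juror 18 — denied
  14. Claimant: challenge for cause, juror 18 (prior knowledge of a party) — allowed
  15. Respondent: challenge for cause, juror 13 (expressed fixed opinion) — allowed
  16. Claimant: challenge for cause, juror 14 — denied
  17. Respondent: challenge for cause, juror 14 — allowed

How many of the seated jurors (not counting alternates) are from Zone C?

Removed: #2, #3, #5, #7, #9, #12, #13, #14, #18, #21, #22, #23, #26.
Seated jurors 1–9: #1, #4, #6, #8, #10, #11, #15, #16, #17 (alternates #19, #20 not counted).
Of those, in Zone C: #1, #8, #10, #11 → 4.

4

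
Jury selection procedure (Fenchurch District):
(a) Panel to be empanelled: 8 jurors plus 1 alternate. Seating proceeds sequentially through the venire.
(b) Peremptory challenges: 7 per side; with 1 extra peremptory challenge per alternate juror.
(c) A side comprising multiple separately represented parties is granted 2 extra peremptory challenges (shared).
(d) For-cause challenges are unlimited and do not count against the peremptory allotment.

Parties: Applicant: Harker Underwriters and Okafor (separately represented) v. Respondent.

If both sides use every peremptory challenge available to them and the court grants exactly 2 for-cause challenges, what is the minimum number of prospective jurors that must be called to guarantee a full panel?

29

Seats to fill: 8 + 1 alternates = 9.
Peremptories — Applicant: 7 + 1×1 + 2 = 10; Respondent: 7 + 1×1 = 8; total 18.
For-cause removals: 2.
Minimum venire: 9 + 18 + 2 = 29.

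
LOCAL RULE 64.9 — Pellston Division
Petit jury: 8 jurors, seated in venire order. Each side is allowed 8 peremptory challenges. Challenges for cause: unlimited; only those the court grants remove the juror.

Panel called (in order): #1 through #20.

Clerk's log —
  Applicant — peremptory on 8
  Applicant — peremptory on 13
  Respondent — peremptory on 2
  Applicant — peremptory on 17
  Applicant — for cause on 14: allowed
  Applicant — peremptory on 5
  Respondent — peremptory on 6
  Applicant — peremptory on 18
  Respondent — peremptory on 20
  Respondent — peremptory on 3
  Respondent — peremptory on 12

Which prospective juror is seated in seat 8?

16

Removed: #2, #3, #5, #6, #8, #12, #13, #14, #17, #18, #20.
Seating in order: seats 1–8 → #1, #4, #7, #9, #10, #11, #15, #16.
So seat 8 is #16.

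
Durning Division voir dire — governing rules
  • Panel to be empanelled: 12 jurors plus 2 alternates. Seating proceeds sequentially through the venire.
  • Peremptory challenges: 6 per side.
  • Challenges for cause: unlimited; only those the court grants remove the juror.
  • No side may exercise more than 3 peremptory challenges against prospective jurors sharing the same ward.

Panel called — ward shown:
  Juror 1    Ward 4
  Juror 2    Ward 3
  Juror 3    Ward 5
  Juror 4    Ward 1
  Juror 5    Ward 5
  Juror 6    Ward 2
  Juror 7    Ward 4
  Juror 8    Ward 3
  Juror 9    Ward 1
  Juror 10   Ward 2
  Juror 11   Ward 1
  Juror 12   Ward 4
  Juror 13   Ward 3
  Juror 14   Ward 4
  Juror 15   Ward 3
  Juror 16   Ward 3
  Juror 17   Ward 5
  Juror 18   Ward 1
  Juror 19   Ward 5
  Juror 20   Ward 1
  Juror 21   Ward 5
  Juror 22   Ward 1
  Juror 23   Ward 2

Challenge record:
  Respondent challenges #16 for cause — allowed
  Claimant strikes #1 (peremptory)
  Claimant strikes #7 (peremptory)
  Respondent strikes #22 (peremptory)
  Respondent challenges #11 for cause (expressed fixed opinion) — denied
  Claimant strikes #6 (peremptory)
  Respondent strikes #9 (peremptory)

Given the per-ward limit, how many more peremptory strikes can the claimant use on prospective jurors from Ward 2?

Claimant peremptories so far: #1, #7, #6 — 3 of 6 used, 3 left overall.
Against Ward 2: #6 — 1 used; per-ward cap 3 leaves 2.
Binding limit: min(3, 2) = 2.

2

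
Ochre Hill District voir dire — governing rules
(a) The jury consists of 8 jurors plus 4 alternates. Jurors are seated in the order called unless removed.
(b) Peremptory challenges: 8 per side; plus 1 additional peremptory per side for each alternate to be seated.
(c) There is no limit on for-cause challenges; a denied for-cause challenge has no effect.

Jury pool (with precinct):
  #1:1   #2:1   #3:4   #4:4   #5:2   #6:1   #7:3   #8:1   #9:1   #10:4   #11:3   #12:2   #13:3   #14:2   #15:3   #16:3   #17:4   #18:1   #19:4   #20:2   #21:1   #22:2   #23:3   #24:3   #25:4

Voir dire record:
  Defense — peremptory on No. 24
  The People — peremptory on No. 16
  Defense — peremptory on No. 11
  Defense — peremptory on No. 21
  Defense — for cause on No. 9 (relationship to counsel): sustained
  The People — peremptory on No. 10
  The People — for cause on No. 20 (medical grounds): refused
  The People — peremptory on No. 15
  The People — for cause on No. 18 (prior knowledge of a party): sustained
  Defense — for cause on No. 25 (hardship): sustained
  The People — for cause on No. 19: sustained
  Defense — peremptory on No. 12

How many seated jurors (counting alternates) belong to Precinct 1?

Removed: #9, #10, #11, #12, #15, #16, #18, #19, #21, #24, #25.
Seated (12 incl. alternates): #1, #2, #3, #4, #5, #6, #7, #8, #13, #14, #17, #20.
Of those, in Precinct 1: #1, #2, #6, #8 → 4.

4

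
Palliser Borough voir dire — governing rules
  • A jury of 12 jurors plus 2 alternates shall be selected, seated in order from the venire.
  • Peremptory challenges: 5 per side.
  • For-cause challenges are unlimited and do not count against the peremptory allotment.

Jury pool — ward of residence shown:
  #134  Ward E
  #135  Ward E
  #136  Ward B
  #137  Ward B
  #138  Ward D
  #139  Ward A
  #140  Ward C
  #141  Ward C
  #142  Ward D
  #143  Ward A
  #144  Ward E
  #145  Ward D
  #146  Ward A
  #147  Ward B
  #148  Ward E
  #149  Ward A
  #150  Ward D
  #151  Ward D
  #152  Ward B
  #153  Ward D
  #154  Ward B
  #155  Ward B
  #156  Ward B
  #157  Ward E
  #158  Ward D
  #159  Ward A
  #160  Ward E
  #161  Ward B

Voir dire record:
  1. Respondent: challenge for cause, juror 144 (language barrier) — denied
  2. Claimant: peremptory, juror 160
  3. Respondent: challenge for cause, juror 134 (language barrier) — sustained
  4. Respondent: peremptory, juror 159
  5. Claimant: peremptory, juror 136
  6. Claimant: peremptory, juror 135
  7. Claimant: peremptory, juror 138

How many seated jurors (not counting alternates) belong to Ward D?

Removed: #134, #135, #136, #138, #159, #160.
Seated jurors 1–12: #137, #139, #140, #141, #142, #143, #144, #145, #146, #147, #148, #149 (alternates #150, #151 not counted).
Of those, in Ward D: #142, #145 → 2.

2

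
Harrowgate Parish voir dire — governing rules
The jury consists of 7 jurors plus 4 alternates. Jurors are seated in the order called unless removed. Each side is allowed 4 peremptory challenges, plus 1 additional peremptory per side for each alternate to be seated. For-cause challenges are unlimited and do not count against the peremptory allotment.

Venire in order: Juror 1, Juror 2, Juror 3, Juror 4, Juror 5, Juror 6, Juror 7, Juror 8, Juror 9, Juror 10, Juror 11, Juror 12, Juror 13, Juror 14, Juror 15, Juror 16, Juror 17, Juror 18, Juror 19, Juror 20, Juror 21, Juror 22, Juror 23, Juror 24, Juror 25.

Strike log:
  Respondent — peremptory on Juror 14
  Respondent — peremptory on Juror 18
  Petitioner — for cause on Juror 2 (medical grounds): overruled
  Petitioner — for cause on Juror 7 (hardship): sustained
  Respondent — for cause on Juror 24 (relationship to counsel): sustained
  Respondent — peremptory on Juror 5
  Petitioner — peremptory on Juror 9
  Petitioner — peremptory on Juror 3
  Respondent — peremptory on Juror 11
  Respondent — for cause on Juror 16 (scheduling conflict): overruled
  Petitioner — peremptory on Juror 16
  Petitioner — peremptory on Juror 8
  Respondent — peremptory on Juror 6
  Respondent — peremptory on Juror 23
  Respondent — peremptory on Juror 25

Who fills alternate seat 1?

Removed: #3, #5, #6, #7, #8, #9, #11, #14, #16, #18, #23, #24, #25. (#2 stays — for-cause denied.)
Seating in order: seats 1–7 → #1, #2, #4, #10, #12, #13, #15; alternates → #17, #19, #20, #21.
So alternate 1 is #17.

17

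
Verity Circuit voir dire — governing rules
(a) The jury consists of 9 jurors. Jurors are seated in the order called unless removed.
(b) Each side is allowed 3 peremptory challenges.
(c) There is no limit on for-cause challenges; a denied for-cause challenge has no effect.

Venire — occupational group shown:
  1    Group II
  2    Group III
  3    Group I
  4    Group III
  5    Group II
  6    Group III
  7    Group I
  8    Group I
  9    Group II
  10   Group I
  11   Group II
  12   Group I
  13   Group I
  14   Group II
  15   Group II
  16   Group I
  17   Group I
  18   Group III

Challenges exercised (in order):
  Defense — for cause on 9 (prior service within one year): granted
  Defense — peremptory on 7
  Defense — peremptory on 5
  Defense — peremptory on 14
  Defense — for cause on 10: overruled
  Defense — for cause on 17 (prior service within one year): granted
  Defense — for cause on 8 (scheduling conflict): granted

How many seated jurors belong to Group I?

Removed: #5, #7, #8, #9, #14, #17.
Seated jurors 1–9: #1, #2, #3, #4, #6, #10, #11, #12, #13.
Of those, in Group I: #3, #10, #12, #13 → 4.

4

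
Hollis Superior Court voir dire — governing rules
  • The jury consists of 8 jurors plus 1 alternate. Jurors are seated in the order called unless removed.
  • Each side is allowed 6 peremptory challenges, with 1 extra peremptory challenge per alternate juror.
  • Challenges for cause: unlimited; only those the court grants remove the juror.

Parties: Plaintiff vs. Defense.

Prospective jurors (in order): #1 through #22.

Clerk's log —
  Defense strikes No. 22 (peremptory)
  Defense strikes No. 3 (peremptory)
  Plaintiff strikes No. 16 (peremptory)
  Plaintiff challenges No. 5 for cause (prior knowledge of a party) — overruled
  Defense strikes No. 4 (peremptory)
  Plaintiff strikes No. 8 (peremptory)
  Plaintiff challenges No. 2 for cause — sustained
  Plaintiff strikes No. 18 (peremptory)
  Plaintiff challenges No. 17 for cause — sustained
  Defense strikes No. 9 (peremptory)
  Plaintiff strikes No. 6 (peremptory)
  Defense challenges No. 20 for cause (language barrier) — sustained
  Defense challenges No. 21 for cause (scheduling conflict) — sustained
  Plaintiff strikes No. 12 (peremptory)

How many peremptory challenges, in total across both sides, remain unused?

Plaintiff allotment: 6 base + 1 × 1 alternate = 7. Defense allotment: 6 base + 1 × 1 alternate = 7.
Plaintiff peremptories used: #16, #8, #18, #6, #12 — 5 (for-cause on #5, #2, #17 don't count).
Defense peremptories used: #22, #3, #4, #9 — 4 (for-cause on #20, #21 don't count).
Remaining: (7 − 5) + (7 − 4) = 5.

5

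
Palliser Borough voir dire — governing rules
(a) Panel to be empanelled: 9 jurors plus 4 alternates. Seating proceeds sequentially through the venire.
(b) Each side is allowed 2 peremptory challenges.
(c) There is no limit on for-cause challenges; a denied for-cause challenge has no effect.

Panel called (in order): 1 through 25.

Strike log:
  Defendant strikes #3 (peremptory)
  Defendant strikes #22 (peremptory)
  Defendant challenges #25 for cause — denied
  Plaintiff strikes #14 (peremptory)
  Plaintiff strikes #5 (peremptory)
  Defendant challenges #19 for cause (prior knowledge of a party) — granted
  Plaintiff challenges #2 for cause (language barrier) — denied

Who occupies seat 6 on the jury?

8

Removed: #3, #5, #14, #19, #22. (#2, #25 stay — for-cause denied.)
Seating in order: seats 1–9 → #1, #2, #4, #6, #7, #8, #9, #10, #11; alternates → #12, #13, #15, #16.
So seat 6 is #8.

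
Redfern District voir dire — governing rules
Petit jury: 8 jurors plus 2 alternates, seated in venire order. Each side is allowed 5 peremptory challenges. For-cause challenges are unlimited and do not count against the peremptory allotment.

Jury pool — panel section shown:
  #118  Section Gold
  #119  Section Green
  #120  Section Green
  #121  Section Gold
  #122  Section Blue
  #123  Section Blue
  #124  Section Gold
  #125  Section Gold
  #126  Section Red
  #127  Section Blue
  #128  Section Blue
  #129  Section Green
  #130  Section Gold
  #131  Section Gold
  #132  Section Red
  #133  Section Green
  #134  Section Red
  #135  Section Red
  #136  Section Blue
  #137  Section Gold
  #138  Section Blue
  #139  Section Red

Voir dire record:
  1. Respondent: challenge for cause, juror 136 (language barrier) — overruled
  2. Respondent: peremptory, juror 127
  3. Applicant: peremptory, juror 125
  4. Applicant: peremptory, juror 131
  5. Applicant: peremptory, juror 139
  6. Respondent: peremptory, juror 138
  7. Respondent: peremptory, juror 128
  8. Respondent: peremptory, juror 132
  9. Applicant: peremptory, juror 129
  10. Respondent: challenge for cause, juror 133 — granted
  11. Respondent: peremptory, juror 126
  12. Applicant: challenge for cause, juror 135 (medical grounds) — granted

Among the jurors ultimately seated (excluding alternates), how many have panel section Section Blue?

Removed: #125, #126, #127, #128, #129, #131, #132, #133, #135, #138, #139.
Seated jurors 1–8: #118, #119, #120, #121, #122, #123, #124, #130 (alternates #134, #136 not counted).
Of those, in Section Blue: #122, #123 → 2.

2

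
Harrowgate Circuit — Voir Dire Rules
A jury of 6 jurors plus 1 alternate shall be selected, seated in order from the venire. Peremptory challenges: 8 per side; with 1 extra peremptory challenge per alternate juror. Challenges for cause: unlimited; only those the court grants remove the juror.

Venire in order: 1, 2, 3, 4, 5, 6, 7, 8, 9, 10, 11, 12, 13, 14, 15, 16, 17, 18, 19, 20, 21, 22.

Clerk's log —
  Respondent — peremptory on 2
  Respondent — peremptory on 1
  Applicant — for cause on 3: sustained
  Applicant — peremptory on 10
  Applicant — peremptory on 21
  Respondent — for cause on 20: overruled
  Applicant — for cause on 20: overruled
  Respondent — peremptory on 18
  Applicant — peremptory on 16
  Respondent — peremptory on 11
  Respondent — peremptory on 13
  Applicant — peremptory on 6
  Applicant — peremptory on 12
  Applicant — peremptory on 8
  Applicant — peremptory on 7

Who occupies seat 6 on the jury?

Removed: #1, #2, #3, #6, #7, #8, #10, #11, #12, #13, #16, #18, #21. (#20 stays — for-cause denied.)
Seating in order: seats 1–6 → #4, #5, #9, #14, #15, #17; alternates → #19.
So seat 6 is #17.

17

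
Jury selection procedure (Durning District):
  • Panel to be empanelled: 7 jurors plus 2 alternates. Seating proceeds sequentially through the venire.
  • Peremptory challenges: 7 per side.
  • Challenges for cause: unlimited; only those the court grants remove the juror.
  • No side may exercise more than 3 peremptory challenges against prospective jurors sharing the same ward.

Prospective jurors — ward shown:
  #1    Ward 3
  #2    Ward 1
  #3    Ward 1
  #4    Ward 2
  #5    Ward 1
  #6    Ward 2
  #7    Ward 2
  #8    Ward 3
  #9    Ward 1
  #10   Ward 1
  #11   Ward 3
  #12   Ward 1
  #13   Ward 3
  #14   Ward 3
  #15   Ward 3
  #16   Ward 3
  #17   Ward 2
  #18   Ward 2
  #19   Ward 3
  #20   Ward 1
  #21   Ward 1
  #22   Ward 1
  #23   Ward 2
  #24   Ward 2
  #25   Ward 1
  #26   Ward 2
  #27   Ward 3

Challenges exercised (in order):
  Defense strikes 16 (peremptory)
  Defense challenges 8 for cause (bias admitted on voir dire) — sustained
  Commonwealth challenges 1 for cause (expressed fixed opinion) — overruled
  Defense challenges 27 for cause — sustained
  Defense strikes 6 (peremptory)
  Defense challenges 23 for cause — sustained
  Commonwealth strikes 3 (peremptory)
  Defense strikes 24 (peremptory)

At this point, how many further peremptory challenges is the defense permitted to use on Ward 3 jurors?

Defense peremptories so far: #16, #6, #24 — 3 of 7 used, 4 left overall.
Against Ward 3: #16 — 1 used; per-ward cap 3 leaves 2.
Binding limit: min(4, 2) = 2.

2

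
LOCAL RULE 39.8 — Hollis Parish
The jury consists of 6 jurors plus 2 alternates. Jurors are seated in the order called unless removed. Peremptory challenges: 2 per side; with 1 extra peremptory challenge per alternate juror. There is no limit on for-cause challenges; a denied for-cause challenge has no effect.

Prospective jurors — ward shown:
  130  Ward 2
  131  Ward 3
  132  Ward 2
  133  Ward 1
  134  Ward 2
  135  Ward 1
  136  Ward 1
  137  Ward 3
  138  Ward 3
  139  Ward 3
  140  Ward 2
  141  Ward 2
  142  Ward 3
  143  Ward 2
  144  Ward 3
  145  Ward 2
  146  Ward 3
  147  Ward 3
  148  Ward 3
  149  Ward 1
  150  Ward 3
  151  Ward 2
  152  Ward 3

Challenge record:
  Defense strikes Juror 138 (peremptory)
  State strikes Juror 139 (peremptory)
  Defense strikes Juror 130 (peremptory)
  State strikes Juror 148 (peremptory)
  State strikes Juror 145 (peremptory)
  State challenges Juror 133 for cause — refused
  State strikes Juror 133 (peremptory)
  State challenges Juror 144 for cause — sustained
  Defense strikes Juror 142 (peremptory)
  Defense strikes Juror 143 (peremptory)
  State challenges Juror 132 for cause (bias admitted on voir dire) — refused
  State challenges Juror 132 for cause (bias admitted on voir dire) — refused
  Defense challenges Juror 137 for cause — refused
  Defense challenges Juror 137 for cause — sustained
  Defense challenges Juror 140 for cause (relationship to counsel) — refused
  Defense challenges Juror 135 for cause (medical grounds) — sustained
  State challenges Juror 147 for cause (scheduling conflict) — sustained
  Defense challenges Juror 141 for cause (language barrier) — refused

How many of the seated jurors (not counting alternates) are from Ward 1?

Removed: #130, #133, #135, #137, #138, #139, #142, #143, #144, #145, #147, #148.
Seated jurors 1–6: #131, #132, #134, #136, #140, #141 (alternates #146, #149 not counted).
Of those, in Ward 1: #136 → 1.

1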